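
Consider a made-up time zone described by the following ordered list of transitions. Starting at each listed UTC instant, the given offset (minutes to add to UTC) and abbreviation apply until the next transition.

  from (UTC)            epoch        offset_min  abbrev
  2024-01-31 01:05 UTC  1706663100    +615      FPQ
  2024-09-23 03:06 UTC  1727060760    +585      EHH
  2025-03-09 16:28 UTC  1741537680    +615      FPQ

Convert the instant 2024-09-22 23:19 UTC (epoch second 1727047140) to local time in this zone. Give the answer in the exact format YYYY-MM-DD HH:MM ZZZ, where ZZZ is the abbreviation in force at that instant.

2024-09-23 09:34 FPQ

Query: 2024-09-22 23:19 UTC
Rule 1/3 (FPQ, +10:15): 2024-01-31 01:05 UTC ≤ query < 2024-09-23 03:06 UTC
23·60 + 19 + 615 = 2014 min
2014 = 1·1440 + 574; 574 = 9·60 + 34 → 09:34, 2024-09-22 + 1 day = 2024-09-23
→ 2024-09-23 09:34 FPQ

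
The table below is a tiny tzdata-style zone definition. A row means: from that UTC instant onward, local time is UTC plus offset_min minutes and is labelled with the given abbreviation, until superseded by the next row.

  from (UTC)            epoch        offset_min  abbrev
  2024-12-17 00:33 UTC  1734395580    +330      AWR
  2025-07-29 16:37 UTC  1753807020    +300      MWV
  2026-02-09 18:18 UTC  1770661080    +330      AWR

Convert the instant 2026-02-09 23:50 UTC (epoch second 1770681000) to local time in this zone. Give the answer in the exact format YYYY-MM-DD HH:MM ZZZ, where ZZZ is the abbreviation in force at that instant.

2026-02-10 05:20 AWR

Query: 2026-02-09 23:50 UTC
Rule 3/3 (AWR, +05:30): 2026-02-09 18:18 UTC ≤ query < +∞
23·60 + 50 + 330 = 1760 min
1760 = 1·1440 + 320; 320 = 5·60 + 20 → 05:20, 2026-02-09 + 1 day = 2026-02-10
→ 2026-02-10 05:20 AWR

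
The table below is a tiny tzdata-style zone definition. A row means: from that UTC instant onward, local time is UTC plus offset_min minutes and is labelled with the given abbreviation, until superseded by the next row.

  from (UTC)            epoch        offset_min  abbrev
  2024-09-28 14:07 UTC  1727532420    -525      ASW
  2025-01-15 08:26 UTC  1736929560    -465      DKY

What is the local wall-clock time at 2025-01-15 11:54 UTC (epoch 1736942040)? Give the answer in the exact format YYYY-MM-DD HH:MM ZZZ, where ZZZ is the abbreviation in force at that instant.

2025-01-15 04:09 DKY

Query: 2025-01-15 11:54 UTC
Rule 2/2 (DKY, -07:45): 2025-01-15 08:26 UTC ≤ query < +∞
11·60 + 54 - 465 = 249 min
249 = 0·1440 + 249; 249 = 4·60 + 9 → 04:09, same day
→ 2025-01-15 04:09 DKY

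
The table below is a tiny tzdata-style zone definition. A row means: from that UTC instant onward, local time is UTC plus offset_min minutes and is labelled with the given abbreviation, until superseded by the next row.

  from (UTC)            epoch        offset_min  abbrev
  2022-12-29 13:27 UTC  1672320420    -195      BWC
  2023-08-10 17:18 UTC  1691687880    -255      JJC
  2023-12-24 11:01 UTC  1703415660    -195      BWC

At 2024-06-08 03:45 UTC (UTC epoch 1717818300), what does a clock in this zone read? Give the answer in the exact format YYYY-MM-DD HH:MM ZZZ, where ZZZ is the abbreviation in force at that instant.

Query: 2024-06-08 03:45 UTC
Rule 3/3 (BWC, -03:15): 2023-12-24 11:01 UTC ≤ query < +∞
3·60 + 45 - 195 = 30 min
30 = 0·1440 + 30; 30 = 0·60 + 30 → 00:30, same day
→ 2024-06-08 00:30 BWC

2024-06-08 00:30 BWC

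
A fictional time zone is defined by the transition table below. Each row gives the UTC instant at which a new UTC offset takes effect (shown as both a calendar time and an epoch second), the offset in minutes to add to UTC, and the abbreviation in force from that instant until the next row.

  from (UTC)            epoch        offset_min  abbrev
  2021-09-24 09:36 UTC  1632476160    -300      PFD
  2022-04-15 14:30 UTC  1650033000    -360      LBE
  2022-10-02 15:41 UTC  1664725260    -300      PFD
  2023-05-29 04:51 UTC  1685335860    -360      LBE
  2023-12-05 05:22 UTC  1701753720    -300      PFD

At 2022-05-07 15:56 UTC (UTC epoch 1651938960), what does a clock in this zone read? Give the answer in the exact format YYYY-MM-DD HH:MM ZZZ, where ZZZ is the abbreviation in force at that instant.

2022-05-07 09:56 LBE

Query: 2022-05-07 15:56 UTC
Rule 2/5 (LBE, -06:00): 2022-04-15 14:30 UTC ≤ query < 2022-10-02 15:41 UTC
15·60 + 56 - 360 = 596 min
596 = 0·1440 + 596; 596 = 9·60 + 56 → 09:56, same day
→ 2022-05-07 09:56 LBE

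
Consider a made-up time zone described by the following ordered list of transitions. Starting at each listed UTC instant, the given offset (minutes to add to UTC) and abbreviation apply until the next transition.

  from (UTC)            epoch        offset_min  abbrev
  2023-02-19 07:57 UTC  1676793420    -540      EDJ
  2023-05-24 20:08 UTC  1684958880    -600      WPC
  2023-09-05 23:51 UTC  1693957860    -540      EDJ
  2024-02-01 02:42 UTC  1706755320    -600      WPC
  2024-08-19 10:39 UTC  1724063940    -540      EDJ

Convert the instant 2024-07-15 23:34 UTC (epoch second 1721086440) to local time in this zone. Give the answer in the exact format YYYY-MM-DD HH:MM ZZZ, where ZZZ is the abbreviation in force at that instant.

Query: 2024-07-15 23:34 UTC
Rule 4/5 (WPC, -10:00): 2024-02-01 02:42 UTC ≤ query < 2024-08-19 10:39 UTC
23·60 + 34 - 600 = 814 min
814 = 0·1440 + 814; 814 = 13·60 + 34 → 13:34, same day
→ 2024-07-15 13:34 WPC

2024-07-15 13:34 WPC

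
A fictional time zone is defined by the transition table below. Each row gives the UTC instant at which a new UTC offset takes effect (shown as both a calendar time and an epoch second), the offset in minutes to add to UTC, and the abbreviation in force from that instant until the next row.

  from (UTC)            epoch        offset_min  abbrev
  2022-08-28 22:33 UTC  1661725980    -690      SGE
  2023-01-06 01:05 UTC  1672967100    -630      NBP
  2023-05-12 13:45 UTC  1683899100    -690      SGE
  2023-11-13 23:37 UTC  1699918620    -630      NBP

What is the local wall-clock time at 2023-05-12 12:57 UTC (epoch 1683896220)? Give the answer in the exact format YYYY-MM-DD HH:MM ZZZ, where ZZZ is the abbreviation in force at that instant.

2023-05-12 02:27 NBP

Query: 2023-05-12 12:57 UTC
Rule 2/4 (NBP, -10:30): 2023-01-06 01:05 UTC ≤ query < 2023-05-12 13:45 UTC
12·60 + 57 - 630 = 147 min
147 = 0·1440 + 147; 147 = 2·60 + 27 → 02:27, same day
→ 2023-05-12 02:27 NBP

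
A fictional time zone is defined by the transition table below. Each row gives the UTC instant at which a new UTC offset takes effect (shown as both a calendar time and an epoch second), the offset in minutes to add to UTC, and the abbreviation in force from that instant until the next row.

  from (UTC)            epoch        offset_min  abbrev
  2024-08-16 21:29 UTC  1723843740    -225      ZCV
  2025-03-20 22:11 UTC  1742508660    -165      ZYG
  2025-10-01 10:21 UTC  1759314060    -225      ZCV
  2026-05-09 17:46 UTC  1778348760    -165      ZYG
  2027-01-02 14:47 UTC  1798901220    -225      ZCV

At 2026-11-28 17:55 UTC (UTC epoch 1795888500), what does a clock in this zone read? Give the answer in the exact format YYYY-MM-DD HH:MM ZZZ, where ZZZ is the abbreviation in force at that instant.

2026-11-28 15:10 ZYG

Query: 2026-11-28 17:55 UTC
Rule 4/5 (ZYG, -02:45): 2026-05-09 17:46 UTC ≤ query < 2027-01-02 14:47 UTC
17·60 + 55 - 165 = 910 min
910 = 0·1440 + 910; 910 = 15·60 + 10 → 15:10, same day
→ 2026-11-28 15:10 ZYG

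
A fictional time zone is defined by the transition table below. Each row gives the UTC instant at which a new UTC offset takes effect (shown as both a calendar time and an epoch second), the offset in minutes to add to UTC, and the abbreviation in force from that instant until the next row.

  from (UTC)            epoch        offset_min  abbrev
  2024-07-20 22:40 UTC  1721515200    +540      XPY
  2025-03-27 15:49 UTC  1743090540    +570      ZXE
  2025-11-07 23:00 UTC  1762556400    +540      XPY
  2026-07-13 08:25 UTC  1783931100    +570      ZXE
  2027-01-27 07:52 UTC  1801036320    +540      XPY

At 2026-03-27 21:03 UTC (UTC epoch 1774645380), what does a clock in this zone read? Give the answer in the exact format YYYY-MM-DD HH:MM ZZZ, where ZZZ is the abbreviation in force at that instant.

2026-03-28 06:03 XPY

Query: 2026-03-27 21:03 UTC
Rule 3/5 (XPY, +09:00): 2025-11-07 23:00 UTC ≤ query < 2026-07-13 08:25 UTC
21·60 + 3 + 540 = 1803 min
1803 = 1·1440 + 363; 363 = 6·60 + 3 → 06:03, 2026-03-27 + 1 day = 2026-03-28
→ 2026-03-28 06:03 XPY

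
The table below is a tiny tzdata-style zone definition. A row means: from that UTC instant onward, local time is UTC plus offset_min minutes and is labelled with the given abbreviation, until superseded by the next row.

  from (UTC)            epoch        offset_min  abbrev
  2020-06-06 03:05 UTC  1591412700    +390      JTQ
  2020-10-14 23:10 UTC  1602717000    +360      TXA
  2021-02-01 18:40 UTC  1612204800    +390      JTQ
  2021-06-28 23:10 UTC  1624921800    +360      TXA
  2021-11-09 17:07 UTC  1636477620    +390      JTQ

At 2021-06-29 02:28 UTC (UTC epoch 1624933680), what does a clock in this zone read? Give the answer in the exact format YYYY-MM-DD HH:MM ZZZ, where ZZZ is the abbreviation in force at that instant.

Query: 2021-06-29 02:28 UTC
Rule 4/5 (TXA, +06:00): 2021-06-28 23:10 UTC ≤ query < 2021-11-09 17:07 UTC
2·60 + 28 + 360 = 508 min
508 = 0·1440 + 508; 508 = 8·60 + 28 → 08:28, same day
→ 2021-06-29 08:28 TXA

2021-06-29 08:28 TXA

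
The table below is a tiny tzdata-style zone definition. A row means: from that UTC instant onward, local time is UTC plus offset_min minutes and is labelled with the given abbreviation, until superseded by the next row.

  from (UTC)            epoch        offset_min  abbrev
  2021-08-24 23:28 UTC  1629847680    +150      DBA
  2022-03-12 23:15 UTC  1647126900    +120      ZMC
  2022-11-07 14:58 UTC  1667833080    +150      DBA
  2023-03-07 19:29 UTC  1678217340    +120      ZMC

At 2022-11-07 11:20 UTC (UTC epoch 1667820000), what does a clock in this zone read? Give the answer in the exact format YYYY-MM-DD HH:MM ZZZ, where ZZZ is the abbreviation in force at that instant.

Query: 2022-11-07 11:20 UTC
Rule 2/4 (ZMC, +02:00): 2022-03-12 23:15 UTC ≤ query < 2022-11-07 14:58 UTC
11·60 + 20 + 120 = 800 min
800 = 0·1440 + 800; 800 = 13·60 + 20 → 13:20, same day
→ 2022-11-07 13:20 ZMC

2022-11-07 13:20 ZMC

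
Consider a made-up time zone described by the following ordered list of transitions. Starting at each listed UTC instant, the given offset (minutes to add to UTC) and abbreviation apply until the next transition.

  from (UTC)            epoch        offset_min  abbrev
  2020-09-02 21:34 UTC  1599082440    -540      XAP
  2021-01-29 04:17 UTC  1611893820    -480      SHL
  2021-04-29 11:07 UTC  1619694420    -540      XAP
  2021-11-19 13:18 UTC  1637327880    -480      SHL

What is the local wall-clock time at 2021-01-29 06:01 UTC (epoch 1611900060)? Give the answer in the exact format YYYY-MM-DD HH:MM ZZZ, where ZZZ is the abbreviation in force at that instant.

2021-01-28 22:01 SHL

Query: 2021-01-29 06:01 UTC
Rule 2/4 (SHL, -08:00): 2021-01-29 04:17 UTC ≤ query < 2021-04-29 11:07 UTC
6·60 + 1 - 480 = -119 min
-119 = -1·1440 + 1321; 1321 = 22·60 + 1 → 22:01, 2021-01-29 - 1 day = 2021-01-28
→ 2021-01-28 22:01 SHL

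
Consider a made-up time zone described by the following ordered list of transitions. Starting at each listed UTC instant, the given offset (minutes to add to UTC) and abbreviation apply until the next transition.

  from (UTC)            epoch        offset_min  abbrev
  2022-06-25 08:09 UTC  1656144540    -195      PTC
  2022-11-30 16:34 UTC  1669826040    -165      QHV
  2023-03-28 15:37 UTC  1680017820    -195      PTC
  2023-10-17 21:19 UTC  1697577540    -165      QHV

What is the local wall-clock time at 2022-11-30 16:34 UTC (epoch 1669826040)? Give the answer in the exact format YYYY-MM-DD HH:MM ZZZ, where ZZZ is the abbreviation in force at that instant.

2022-11-30 13:49 QHV

Query: 2022-11-30 16:34 UTC
Rule 2/4 (QHV, -02:45): 2022-11-30 16:34 UTC ≤ query < 2023-03-28 15:37 UTC
16·60 + 34 - 165 = 829 min
829 = 0·1440 + 829; 829 = 13·60 + 49 → 13:49, same day
→ 2022-11-30 13:49 QHV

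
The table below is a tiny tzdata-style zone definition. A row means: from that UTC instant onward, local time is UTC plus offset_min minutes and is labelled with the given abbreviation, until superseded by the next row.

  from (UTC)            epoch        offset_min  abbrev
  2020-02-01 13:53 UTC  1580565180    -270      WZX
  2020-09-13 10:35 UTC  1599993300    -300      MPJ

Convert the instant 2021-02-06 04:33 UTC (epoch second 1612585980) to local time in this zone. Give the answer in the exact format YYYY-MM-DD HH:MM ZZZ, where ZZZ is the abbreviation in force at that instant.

Query: 2021-02-06 04:33 UTC
Rule 2/2 (MPJ, -05:00): 2020-09-13 10:35 UTC ≤ query < +∞
4·60 + 33 - 300 = -27 min
-27 = -1·1440 + 1413; 1413 = 23·60 + 33 → 23:33, 2021-02-06 - 1 day = 2021-02-05
→ 2021-02-05 23:33 MPJ

2021-02-05 23:33 MPJ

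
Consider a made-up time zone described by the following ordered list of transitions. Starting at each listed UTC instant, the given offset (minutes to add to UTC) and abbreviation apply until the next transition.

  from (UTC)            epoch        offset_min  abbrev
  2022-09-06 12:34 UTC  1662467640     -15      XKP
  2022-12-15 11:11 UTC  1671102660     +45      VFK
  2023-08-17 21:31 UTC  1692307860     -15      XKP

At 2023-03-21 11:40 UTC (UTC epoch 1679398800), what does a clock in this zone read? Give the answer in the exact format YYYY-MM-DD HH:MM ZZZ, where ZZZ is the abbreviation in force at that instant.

2023-03-21 12:25 VFK

Query: 2023-03-21 11:40 UTC
Rule 2/3 (VFK, +00:45): 2022-12-15 11:11 UTC ≤ query < 2023-08-17 21:31 UTC
11·60 + 40 + 45 = 745 min
745 = 0·1440 + 745; 745 = 12·60 + 25 → 12:25, same day
→ 2023-03-21 12:25 VFK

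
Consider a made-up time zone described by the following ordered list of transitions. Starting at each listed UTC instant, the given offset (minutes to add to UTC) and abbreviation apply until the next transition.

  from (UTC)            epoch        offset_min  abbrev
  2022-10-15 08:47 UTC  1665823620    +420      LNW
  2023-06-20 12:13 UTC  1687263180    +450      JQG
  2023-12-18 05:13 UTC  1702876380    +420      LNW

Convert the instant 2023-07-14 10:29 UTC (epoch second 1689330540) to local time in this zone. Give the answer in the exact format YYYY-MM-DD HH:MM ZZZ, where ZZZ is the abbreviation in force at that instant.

Query: 2023-07-14 10:29 UTC
Rule 2/3 (JQG, +07:30): 2023-06-20 12:13 UTC ≤ query < 2023-12-18 05:13 UTC
10·60 + 29 + 450 = 1079 min
1079 = 0·1440 + 1079; 1079 = 17·60 + 59 → 17:59, same day
→ 2023-07-14 17:59 JQG

2023-07-14 17:59 JQG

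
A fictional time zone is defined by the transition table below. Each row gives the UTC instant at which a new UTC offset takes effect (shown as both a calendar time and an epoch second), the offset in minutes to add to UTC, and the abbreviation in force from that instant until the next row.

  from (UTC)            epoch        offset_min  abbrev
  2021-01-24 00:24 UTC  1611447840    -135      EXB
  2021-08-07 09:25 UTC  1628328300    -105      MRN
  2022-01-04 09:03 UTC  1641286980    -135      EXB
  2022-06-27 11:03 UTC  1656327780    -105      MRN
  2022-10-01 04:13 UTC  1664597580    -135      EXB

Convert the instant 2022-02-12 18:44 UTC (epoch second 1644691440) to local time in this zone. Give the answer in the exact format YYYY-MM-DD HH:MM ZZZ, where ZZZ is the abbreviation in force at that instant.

Query: 2022-02-12 18:44 UTC
Rule 3/5 (EXB, -02:15): 2022-01-04 09:03 UTC ≤ query < 2022-06-27 11:03 UTC
18·60 + 44 - 135 = 989 min
989 = 0·1440 + 989; 989 = 16·60 + 29 → 16:29, same day
→ 2022-02-12 16:29 EXB

2022-02-12 16:29 EXB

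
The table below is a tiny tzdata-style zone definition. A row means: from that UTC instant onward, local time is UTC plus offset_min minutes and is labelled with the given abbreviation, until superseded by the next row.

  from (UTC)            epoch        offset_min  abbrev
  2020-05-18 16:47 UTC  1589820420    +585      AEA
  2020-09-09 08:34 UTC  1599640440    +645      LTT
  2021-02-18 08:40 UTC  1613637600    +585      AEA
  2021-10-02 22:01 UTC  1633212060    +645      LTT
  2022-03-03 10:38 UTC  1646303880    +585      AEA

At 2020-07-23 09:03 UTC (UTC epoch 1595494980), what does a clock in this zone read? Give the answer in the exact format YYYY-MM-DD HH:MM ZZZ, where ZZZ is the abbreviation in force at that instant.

Query: 2020-07-23 09:03 UTC
Rule 1/5 (AEA, +09:45): 2020-05-18 16:47 UTC ≤ query < 2020-09-09 08:34 UTC
9·60 + 3 + 585 = 1128 min
1128 = 0·1440 + 1128; 1128 = 18·60 + 48 → 18:48, same day
→ 2020-07-23 18:48 AEA

2020-07-23 18:48 AEA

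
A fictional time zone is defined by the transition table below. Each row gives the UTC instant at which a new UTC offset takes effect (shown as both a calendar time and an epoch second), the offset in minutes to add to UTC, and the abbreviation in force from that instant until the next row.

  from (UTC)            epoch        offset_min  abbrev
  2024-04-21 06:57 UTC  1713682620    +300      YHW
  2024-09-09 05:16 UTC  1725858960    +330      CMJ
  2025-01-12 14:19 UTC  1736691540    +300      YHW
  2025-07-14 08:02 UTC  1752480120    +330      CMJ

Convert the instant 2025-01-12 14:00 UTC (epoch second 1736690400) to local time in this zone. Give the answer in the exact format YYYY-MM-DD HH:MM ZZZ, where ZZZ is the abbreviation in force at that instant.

Query: 2025-01-12 14:00 UTC
Rule 2/4 (CMJ, +05:30): 2024-09-09 05:16 UTC ≤ query < 2025-01-12 14:19 UTC
14·60 + 0 + 330 = 1170 min
1170 = 0·1440 + 1170; 1170 = 19·60 + 30 → 19:30, same day
→ 2025-01-12 19:30 CMJ

2025-01-12 19:30 CMJ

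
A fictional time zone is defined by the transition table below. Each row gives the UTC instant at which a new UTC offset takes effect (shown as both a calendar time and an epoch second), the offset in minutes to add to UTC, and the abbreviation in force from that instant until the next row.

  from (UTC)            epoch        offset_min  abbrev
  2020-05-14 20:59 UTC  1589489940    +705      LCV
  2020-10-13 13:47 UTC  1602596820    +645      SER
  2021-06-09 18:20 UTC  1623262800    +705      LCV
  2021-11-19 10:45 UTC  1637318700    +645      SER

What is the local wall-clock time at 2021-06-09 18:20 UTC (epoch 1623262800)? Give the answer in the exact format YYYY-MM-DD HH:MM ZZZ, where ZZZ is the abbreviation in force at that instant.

Query: 2021-06-09 18:20 UTC
Rule 3/4 (LCV, +11:45): 2021-06-09 18:20 UTC ≤ query < 2021-11-19 10:45 UTC
18·60 + 20 + 705 = 1805 min
1805 = 1·1440 + 365; 365 = 6·60 + 5 → 06:05, 2021-06-09 + 1 day = 2021-06-10
→ 2021-06-10 06:05 LCV

2021-06-10 06:05 LCV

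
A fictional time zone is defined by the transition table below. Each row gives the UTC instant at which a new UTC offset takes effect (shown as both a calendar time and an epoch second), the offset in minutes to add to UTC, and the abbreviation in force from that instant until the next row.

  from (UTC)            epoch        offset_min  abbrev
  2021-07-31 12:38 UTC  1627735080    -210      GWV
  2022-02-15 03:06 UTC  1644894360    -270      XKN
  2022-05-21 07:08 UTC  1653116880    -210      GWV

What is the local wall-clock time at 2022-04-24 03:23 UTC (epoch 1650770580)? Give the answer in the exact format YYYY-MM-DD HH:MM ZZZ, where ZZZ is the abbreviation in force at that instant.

Query: 2022-04-24 03:23 UTC
Rule 2/3 (XKN, -04:30): 2022-02-15 03:06 UTC ≤ query < 2022-05-21 07:08 UTC
3·60 + 23 - 270 = -67 min
-67 = -1·1440 + 1373; 1373 = 22·60 + 53 → 22:53, 2022-04-24 - 1 day = 2022-04-23
→ 2022-04-23 22:53 XKN

2022-04-23 22:53 XKN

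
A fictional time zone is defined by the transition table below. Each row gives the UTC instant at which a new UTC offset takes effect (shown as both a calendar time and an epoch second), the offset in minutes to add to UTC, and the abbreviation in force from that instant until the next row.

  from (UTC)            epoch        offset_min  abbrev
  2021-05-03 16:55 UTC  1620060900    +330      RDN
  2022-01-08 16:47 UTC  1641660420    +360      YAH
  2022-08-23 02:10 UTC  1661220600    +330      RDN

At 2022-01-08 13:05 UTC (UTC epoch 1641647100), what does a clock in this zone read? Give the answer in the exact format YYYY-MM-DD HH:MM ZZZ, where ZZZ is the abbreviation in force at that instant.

Query: 2022-01-08 13:05 UTC
Rule 1/3 (RDN, +05:30): 2021-05-03 16:55 UTC ≤ query < 2022-01-08 16:47 UTC
13·60 + 5 + 330 = 1115 min
1115 = 0·1440 + 1115; 1115 = 18·60 + 35 → 18:35, same day
→ 2022-01-08 18:35 RDN

2022-01-08 18:35 RDN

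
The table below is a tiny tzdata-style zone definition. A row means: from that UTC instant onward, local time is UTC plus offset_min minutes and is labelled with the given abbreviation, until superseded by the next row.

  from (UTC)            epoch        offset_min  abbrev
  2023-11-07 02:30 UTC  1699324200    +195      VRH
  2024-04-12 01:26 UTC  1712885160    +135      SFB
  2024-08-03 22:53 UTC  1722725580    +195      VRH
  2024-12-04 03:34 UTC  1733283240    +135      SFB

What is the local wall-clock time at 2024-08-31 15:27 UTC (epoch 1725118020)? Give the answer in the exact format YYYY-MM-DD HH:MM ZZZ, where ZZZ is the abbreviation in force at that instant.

Query: 2024-08-31 15:27 UTC
Rule 3/4 (VRH, +03:15): 2024-08-03 22:53 UTC ≤ query < 2024-12-04 03:34 UTC
15·60 + 27 + 195 = 1122 min
1122 = 0·1440 + 1122; 1122 = 18·60 + 42 → 18:42, same day
→ 2024-08-31 18:42 VRH

2024-08-31 18:42 VRH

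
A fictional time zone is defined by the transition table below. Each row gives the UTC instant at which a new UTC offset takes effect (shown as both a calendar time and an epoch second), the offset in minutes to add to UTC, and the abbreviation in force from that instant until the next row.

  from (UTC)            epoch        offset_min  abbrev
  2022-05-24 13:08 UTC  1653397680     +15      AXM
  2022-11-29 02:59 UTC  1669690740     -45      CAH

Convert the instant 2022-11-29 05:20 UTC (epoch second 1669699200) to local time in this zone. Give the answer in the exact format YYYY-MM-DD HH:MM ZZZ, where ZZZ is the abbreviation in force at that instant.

Query: 2022-11-29 05:20 UTC
Rule 2/2 (CAH, -00:45): 2022-11-29 02:59 UTC ≤ query < +∞
5·60 + 20 - 45 = 275 min
275 = 0·1440 + 275; 275 = 4·60 + 35 → 04:35, same day
→ 2022-11-29 04:35 CAH

2022-11-29 04:35 CAH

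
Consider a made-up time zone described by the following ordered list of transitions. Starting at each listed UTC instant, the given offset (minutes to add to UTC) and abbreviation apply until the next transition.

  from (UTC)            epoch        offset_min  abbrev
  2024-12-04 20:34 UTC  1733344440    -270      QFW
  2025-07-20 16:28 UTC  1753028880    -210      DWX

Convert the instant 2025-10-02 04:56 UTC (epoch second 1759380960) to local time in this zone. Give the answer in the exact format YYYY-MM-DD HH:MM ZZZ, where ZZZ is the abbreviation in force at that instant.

Query: 2025-10-02 04:56 UTC
Rule 2/2 (DWX, -03:30): 2025-07-20 16:28 UTC ≤ query < +∞
4·60 + 56 - 210 = 86 min
86 = 0·1440 + 86; 86 = 1·60 + 26 → 01:26, same day
→ 2025-10-02 01:26 DWX

2025-10-02 01:26 DWX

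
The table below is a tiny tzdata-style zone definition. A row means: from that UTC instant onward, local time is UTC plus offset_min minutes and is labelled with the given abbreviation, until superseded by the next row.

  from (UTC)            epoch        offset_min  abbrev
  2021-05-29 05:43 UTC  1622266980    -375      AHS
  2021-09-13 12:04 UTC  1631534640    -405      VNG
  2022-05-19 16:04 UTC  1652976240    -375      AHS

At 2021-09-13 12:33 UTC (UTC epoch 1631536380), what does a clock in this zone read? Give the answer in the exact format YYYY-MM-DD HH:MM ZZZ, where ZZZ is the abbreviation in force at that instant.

Query: 2021-09-13 12:33 UTC
Rule 2/3 (VNG, -06:45): 2021-09-13 12:04 UTC ≤ query < 2022-05-19 16:04 UTC
12·60 + 33 - 405 = 348 min
348 = 0·1440 + 348; 348 = 5·60 + 48 → 05:48, same day
→ 2021-09-13 05:48 VNG

2021-09-13 05:48 VNG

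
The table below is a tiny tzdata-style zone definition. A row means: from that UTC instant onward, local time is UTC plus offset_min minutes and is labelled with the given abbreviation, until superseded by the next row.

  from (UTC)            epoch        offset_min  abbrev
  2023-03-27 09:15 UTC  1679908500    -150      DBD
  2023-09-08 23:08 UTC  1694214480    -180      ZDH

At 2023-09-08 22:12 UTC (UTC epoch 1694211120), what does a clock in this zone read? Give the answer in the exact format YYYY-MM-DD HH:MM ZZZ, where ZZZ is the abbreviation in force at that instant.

Query: 2023-09-08 22:12 UTC
Rule 1/2 (DBD, -02:30): 2023-03-27 09:15 UTC ≤ query < 2023-09-08 23:08 UTC
22·60 + 12 - 150 = 1182 min
1182 = 0·1440 + 1182; 1182 = 19·60 + 42 → 19:42, same day
→ 2023-09-08 19:42 DBD

2023-09-08 19:42 DBD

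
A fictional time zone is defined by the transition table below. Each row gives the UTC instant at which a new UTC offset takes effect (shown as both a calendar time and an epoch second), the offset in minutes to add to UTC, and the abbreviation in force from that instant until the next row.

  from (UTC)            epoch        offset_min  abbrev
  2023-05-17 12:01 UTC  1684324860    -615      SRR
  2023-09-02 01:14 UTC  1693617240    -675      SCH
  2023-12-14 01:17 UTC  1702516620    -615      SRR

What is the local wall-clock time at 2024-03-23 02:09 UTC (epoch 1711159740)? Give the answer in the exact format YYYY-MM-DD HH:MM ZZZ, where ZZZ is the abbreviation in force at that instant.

Query: 2024-03-23 02:09 UTC
Rule 3/3 (SRR, -10:15): 2023-12-14 01:17 UTC ≤ query < +∞
2·60 + 9 - 615 = -486 min
-486 = -1·1440 + 954; 954 = 15·60 + 54 → 15:54, 2024-03-23 - 1 day = 2024-03-22
→ 2024-03-22 15:54 SRR

2024-03-22 15:54 SRR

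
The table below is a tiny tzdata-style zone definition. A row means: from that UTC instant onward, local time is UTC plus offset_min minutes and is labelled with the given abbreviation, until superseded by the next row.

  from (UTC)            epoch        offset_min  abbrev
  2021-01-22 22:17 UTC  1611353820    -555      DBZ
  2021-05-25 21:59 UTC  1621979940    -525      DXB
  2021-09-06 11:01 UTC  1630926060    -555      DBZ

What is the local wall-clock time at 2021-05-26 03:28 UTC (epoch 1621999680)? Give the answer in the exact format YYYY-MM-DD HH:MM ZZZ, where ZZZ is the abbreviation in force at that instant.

2021-05-25 18:43 DXB

Query: 2021-05-26 03:28 UTC
Rule 2/3 (DXB, -08:45): 2021-05-25 21:59 UTC ≤ query < 2021-09-06 11:01 UTC
3·60 + 28 - 525 = -317 min
-317 = -1·1440 + 1123; 1123 = 18·60 + 43 → 18:43, 2021-05-26 - 1 day = 2021-05-25
→ 2021-05-25 18:43 DXB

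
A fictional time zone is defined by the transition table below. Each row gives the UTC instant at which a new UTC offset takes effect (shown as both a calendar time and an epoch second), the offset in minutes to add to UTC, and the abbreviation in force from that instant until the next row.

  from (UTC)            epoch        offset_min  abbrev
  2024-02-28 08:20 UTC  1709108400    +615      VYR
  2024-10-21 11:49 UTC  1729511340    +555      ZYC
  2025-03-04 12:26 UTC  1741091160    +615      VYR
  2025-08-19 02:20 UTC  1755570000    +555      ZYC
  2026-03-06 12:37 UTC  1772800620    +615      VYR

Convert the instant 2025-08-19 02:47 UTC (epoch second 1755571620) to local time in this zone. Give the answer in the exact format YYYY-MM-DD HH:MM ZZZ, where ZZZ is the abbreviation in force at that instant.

2025-08-19 12:02 ZYC

Query: 2025-08-19 02:47 UTC
Rule 4/5 (ZYC, +09:15): 2025-08-19 02:20 UTC ≤ query < 2026-03-06 12:37 UTC
2·60 + 47 + 555 = 722 min
722 = 0·1440 + 722; 722 = 12·60 + 2 → 12:02, same day
→ 2025-08-19 12:02 ZYC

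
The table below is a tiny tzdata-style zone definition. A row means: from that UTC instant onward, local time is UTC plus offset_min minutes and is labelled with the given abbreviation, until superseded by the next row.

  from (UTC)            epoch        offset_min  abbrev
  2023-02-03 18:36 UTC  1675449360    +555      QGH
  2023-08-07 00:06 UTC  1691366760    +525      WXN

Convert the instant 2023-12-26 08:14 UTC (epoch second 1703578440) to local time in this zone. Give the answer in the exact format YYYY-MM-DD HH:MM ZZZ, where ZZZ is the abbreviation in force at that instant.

Query: 2023-12-26 08:14 UTC
Rule 2/2 (WXN, +08:45): 2023-08-07 00:06 UTC ≤ query < +∞
8·60 + 14 + 525 = 1019 min
1019 = 0·1440 + 1019; 1019 = 16·60 + 59 → 16:59, same day
→ 2023-12-26 16:59 WXN

2023-12-26 16:59 WXN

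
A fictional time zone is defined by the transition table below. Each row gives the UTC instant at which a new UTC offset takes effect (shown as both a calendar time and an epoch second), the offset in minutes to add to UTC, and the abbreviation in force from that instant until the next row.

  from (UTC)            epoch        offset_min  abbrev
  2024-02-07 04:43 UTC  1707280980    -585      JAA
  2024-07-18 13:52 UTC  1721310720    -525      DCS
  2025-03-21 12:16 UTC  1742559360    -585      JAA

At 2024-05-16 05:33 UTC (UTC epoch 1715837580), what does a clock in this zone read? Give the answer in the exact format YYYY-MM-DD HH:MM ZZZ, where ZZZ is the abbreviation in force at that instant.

2024-05-15 19:48 JAA

Query: 2024-05-16 05:33 UTC
Rule 1/3 (JAA, -09:45): 2024-02-07 04:43 UTC ≤ query < 2024-07-18 13:52 UTC
5·60 + 33 - 585 = -252 min
-252 = -1·1440 + 1188; 1188 = 19·60 + 48 → 19:48, 2024-05-16 - 1 day = 2024-05-15
→ 2024-05-15 19:48 JAA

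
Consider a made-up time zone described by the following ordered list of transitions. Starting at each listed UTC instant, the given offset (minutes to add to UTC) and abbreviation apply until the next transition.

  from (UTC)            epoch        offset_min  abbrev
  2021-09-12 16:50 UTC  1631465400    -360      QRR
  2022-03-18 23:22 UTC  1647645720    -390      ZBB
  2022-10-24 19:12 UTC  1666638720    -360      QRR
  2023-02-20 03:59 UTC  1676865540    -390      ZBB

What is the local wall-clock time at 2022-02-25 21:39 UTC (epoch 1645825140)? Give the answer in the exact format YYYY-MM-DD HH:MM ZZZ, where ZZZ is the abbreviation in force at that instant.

2022-02-25 15:39 QRR

Query: 2022-02-25 21:39 UTC
Rule 1/4 (QRR, -06:00): 2021-09-12 16:50 UTC ≤ query < 2022-03-18 23:22 UTC
21·60 + 39 - 360 = 939 min
939 = 0·1440 + 939; 939 = 15·60 + 39 → 15:39, same day
→ 2022-02-25 15:39 QRR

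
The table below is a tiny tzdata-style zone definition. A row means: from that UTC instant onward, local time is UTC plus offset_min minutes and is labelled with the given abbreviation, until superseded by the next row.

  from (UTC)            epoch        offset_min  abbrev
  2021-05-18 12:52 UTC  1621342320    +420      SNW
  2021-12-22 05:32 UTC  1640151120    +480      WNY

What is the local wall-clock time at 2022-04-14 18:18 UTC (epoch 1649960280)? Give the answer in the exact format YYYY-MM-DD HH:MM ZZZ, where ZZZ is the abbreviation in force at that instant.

2022-04-15 02:18 WNY

Query: 2022-04-14 18:18 UTC
Rule 2/2 (WNY, +08:00): 2021-12-22 05:32 UTC ≤ query < +∞
18·60 + 18 + 480 = 1578 min
1578 = 1·1440 + 138; 138 = 2·60 + 18 → 02:18, 2022-04-14 + 1 day = 2022-04-15
→ 2022-04-15 02:18 WNY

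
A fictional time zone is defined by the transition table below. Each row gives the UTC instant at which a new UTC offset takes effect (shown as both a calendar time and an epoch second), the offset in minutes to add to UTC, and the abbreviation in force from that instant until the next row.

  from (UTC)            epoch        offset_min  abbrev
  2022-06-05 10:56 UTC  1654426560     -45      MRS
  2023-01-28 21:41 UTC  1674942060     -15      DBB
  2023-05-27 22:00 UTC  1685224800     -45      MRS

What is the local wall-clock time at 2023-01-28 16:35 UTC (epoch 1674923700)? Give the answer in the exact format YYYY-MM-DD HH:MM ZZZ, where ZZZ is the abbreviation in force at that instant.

2023-01-28 15:50 MRS

Query: 2023-01-28 16:35 UTC
Rule 1/3 (MRS, -00:45): 2022-06-05 10:56 UTC ≤ query < 2023-01-28 21:41 UTC
16·60 + 35 - 45 = 950 min
950 = 0·1440 + 950; 950 = 15·60 + 50 → 15:50, same day
→ 2023-01-28 15:50 MRS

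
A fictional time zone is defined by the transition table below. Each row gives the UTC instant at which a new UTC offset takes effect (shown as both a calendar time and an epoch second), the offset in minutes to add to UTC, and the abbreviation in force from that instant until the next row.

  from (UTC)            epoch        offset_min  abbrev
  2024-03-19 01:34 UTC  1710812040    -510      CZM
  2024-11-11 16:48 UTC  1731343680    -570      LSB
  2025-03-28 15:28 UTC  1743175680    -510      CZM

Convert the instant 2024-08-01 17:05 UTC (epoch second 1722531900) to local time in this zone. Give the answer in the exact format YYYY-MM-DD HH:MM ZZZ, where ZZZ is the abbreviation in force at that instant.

2024-08-01 08:35 CZM

Query: 2024-08-01 17:05 UTC
Rule 1/3 (CZM, -08:30): 2024-03-19 01:34 UTC ≤ query < 2024-11-11 16:48 UTC
17·60 + 5 - 510 = 515 min
515 = 0·1440 + 515; 515 = 8·60 + 35 → 08:35, same day
→ 2024-08-01 08:35 CZM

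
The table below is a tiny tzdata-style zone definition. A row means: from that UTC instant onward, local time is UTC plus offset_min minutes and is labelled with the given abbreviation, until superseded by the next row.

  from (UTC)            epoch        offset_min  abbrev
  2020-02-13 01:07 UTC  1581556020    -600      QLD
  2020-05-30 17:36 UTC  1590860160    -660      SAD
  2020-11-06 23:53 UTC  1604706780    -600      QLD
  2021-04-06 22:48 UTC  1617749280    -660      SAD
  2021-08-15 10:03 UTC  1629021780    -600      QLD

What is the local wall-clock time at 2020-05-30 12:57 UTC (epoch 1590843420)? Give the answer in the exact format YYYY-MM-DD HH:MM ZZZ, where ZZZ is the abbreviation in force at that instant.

Query: 2020-05-30 12:57 UTC
Rule 1/5 (QLD, -10:00): 2020-02-13 01:07 UTC ≤ query < 2020-05-30 17:36 UTC
12·60 + 57 - 600 = 177 min
177 = 0·1440 + 177; 177 = 2·60 + 57 → 02:57, same day
→ 2020-05-30 02:57 QLD

2020-05-30 02:57 QLD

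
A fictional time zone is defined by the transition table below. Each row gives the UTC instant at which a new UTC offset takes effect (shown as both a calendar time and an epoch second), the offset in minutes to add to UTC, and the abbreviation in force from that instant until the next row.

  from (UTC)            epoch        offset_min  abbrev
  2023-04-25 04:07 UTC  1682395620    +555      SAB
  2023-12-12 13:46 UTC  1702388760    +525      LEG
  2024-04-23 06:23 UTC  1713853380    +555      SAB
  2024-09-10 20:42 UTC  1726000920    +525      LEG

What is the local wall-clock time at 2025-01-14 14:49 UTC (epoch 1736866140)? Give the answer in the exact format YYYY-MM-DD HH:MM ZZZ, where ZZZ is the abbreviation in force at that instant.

Query: 2025-01-14 14:49 UTC
Rule 4/4 (LEG, +08:45): 2024-09-10 20:42 UTC ≤ query < +∞
14·60 + 49 + 525 = 1414 min
1414 = 0·1440 + 1414; 1414 = 23·60 + 34 → 23:34, same day
→ 2025-01-14 23:34 LEG

2025-01-14 23:34 LEG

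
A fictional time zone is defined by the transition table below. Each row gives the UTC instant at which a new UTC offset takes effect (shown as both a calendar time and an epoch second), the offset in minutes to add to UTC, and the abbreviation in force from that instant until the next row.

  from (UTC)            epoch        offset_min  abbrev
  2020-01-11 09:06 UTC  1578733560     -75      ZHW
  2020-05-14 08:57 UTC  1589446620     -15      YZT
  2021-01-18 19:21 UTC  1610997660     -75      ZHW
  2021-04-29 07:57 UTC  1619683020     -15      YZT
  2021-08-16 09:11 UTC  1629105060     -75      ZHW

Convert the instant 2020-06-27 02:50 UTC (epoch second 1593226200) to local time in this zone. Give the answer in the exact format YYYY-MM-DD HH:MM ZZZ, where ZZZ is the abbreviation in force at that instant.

2020-06-27 02:35 YZT

Query: 2020-06-27 02:50 UTC
Rule 2/5 (YZT, -00:15): 2020-05-14 08:57 UTC ≤ query < 2021-01-18 19:21 UTC
2·60 + 50 - 15 = 155 min
155 = 0·1440 + 155; 155 = 2·60 + 35 → 02:35, same day
→ 2020-06-27 02:35 YZT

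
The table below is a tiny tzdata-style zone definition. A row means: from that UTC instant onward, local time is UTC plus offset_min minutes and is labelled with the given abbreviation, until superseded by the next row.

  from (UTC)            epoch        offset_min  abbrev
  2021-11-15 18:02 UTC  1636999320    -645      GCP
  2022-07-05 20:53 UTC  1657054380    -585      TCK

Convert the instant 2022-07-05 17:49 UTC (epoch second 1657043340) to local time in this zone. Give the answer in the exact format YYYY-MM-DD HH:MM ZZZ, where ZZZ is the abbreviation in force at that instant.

Query: 2022-07-05 17:49 UTC
Rule 1/2 (GCP, -10:45): 2021-11-15 18:02 UTC ≤ query < 2022-07-05 20:53 UTC
17·60 + 49 - 645 = 424 min
424 = 0·1440 + 424; 424 = 7·60 + 4 → 07:04, same day
→ 2022-07-05 07:04 GCP

2022-07-05 07:04 GCP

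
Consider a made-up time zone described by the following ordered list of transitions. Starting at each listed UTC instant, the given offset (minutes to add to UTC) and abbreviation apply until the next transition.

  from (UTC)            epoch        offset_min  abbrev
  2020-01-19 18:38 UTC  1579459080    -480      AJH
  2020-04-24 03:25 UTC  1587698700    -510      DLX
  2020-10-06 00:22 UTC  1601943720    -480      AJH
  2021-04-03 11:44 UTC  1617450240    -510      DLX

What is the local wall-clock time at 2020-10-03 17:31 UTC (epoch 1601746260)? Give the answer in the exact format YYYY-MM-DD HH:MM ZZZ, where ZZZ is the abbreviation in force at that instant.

Query: 2020-10-03 17:31 UTC
Rule 2/4 (DLX, -08:30): 2020-04-24 03:25 UTC ≤ query < 2020-10-06 00:22 UTC
17·60 + 31 - 510 = 541 min
541 = 0·1440 + 541; 541 = 9·60 + 1 → 09:01, same day
→ 2020-10-03 09:01 DLX

2020-10-03 09:01 DLX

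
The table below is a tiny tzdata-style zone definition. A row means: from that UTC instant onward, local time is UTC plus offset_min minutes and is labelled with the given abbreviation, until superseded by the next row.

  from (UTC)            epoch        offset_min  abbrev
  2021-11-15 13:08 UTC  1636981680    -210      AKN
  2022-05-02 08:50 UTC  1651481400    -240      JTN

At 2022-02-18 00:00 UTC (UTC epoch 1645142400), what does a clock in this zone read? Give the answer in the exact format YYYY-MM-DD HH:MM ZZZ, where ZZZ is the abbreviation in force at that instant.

Query: 2022-02-18 00:00 UTC
Rule 1/2 (AKN, -03:30): 2021-11-15 13:08 UTC ≤ query < 2022-05-02 08:50 UTC
0·60 + 0 - 210 = -210 min
-210 = -1·1440 + 1230; 1230 = 20·60 + 30 → 20:30, 2022-02-18 - 1 day = 2022-02-17
→ 2022-02-17 20:30 AKN

2022-02-17 20:30 AKN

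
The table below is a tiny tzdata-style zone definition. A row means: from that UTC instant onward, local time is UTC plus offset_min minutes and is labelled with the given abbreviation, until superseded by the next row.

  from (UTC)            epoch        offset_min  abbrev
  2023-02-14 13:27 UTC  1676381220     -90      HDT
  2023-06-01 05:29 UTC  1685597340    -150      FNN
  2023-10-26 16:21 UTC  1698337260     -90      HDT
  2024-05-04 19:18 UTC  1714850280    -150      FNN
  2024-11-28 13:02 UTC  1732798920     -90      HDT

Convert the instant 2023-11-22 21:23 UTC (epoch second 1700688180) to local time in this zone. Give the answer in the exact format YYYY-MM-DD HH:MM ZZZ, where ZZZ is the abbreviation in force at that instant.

2023-11-22 19:53 HDT

Query: 2023-11-22 21:23 UTC
Rule 3/5 (HDT, -01:30): 2023-10-26 16:21 UTC ≤ query < 2024-05-04 19:18 UTC
21·60 + 23 - 90 = 1193 min
1193 = 0·1440 + 1193; 1193 = 19·60 + 53 → 19:53, same day
→ 2023-11-22 19:53 HDT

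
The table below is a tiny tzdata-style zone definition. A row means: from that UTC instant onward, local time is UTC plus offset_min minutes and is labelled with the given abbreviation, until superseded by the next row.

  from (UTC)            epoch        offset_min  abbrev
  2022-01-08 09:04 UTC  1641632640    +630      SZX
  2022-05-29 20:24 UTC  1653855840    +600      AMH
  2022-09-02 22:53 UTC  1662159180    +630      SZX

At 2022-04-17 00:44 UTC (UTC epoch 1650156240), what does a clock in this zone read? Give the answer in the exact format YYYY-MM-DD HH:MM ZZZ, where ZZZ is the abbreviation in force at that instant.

Query: 2022-04-17 00:44 UTC
Rule 1/3 (SZX, +10:30): 2022-01-08 09:04 UTC ≤ query < 2022-05-29 20:24 UTC
0·60 + 44 + 630 = 674 min
674 = 0·1440 + 674; 674 = 11·60 + 14 → 11:14, same day
→ 2022-04-17 11:14 SZX

2022-04-17 11:14 SZX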